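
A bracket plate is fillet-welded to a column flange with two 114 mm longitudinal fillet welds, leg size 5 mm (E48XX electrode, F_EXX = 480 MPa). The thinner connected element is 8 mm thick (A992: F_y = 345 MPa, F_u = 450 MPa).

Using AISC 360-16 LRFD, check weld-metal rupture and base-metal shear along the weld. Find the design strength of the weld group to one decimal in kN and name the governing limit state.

174.1 kN (weld metal governs)

Weld metal: throat = 0.707×5 = 3.535 mm, L = 2×114 = 228 mm. φR_n = 0.75 × 0.6 × 480 × 3.535 × 228 = 174.1 kN.
Base metal shear (8 mm plate): yield φR_n = 1.0×0.6×345×8×228 = 377.6 kN; rupture φR_n = 0.75×0.6×450×8×228 = 369.4 kN; take 369.4 kN (rupture).
Governing: min(174.1, 369.4) = 174.1 kN → weld metal.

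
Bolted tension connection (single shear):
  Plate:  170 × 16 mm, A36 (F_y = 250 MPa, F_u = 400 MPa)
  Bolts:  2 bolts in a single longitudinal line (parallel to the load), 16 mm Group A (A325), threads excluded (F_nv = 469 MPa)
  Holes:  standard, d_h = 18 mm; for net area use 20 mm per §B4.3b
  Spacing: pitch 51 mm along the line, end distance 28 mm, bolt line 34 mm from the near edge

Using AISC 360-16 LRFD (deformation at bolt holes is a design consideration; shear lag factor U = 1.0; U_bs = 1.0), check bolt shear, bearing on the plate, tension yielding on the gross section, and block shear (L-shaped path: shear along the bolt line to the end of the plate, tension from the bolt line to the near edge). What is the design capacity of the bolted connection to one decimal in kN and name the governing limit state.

141.4 kN (bolt shear governs)

Bolt shear: A_b = π(16)²/4 = 201.06 mm². φR_n = 0.75 × 469 × 201.06 × 2 × 1 = 141.4 kN.
Bearing (16 mm plate, F_u = 400 MPa): end bolts L_c = 28 − 18/2 = 19, R_n = min(1.2×19×16×400, 2.4×16×16×400) = 145.92 kN/bolt; interior L_c = 51 − 18 = 33, R_n = 245.76 kN/bolt. φR_n = 0.75 × (1×145.92 + 1×245.76) = 293.8 kN.
Tension yield (gross): A_g = 170×16 = 2720 mm². φR_n = 0.90 × 250 × 2720 = 612.0 kN.
Block shear: shear path 1×[28+1×51] = 1×79 mm, A_gv = 1264, A_nv = 1×(79 − 1.5×20)×16 = 784 mm²; tension to near edge: (34 − 0.5×20)×16 = 384 mm². R_n = min(0.6×400×784, 0.6×250×1264) + 1.0×400×384 = min(188.16, 189.6) + 153.6 = 341.76 kN. φR_n = 0.75 × 341.76 = 256.3 kN.
Governing: min(141.4, 293.8, 612.0, 256.3) = 141.4 kN → bolt shear.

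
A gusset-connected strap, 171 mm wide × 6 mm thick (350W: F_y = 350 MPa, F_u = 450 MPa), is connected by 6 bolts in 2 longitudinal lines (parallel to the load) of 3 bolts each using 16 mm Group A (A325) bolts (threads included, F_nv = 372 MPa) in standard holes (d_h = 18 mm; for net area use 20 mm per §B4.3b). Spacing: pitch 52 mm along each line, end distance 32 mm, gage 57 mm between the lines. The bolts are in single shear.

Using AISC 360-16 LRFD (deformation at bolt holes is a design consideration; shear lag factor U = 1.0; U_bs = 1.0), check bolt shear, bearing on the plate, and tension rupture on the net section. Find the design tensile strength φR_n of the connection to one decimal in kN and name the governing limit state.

265.3 kN (net-section rupture governs)

Bolt shear: A_b = π(16)²/4 = 201.06 mm². φR_n = 0.75 × 372 × 201.06 × 6 × 1 = 336.6 kN.
Bearing (6 mm plate, F_u = 450 MPa): end bolts L_c = 32 − 18/2 = 23, R_n = min(1.2×23×6×450, 2.4×16×6×450) = 74.52 kN/bolt; interior L_c = 52 − 18 = 34, R_n = 103.68 kN/bolt. φR_n = 0.75 × (2×74.52 + 4×103.68) = 422.8 kN.
Tension rupture (net): A_n = (171 − 2×20)×6 = 786 mm² (U = 1.0, A_e = A_n). φR_n = 0.75 × 450 × 786 = 265.3 kN.
Governing: min(336.6, 422.8, 265.3) = 265.3 kN → net-section rupture.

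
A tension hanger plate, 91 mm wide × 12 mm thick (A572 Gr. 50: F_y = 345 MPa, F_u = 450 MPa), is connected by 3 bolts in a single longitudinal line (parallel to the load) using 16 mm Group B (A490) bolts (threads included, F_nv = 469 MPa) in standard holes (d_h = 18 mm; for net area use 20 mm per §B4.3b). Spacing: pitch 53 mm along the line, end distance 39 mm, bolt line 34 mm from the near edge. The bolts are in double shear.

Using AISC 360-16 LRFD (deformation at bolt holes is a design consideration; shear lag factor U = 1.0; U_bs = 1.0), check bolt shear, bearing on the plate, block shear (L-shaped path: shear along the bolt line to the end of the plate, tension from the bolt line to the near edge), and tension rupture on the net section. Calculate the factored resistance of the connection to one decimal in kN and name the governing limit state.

Bolt shear: A_b = π(16)²/4 = 201.06 mm². φR_n = 0.75 × 469 × 201.06 × 3 × 2 = 424.3 kN.
Bearing (12 mm plate, F_u = 450 MPa): end bolts L_c = 39 − 18/2 = 30, R_n = min(1.2×30×12×450, 2.4×16×12×450) = 194.4 kN/bolt; interior L_c = 53 − 18 = 35, R_n = 207.36 kN/bolt. φR_n = 0.75 × (1×194.4 + 2×207.36) = 456.8 kN.
Block shear: shear path 1×[39+2×53] = 1×145 mm, A_gv = 1740, A_nv = 1×(145 − 2.5×20)×12 = 1140 mm²; tension to near edge: (34 − 0.5×20)×12 = 288 mm². R_n = min(0.6×450×1140, 0.6×345×1740) + 1.0×450×288 = min(307.8, 360.18) + 129.6 = 437.4 kN. φR_n = 0.75 × 437.4 = 328.1 kN.
Tension rupture (net): A_n = (91 − 1×20)×12 = 852 mm² (U = 1.0, A_e = A_n). φR_n = 0.75 × 450 × 852 = 287.6 kN.
Governing: min(424.3, 456.8, 328.1, 287.6) = 287.6 kN → net-section rupture.

287.6 kN (net-section rupture governs)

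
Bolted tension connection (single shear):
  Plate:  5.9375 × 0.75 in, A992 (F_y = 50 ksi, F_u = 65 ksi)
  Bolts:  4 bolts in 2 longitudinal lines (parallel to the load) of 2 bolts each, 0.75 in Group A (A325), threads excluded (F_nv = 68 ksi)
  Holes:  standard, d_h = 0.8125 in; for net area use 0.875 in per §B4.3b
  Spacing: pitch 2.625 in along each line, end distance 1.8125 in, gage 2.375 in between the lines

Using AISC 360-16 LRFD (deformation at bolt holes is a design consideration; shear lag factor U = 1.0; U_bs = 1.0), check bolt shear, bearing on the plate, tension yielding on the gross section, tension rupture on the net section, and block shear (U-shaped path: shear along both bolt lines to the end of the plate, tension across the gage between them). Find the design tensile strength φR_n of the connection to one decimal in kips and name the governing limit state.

Bolt shear: A_b = π(0.75)²/4 = 0.44179 in². φR_n = 0.75 × 68 × 0.44179 × 4 × 1 = 90.1 kips.
Bearing (0.75 in plate, F_u = 65 ksi): end bolts L_c = 1.8125 − 0.8125/2 = 1.40625, R_n = min(1.2×1.40625×0.75×65, 2.4×0.75×0.75×65) = 82.266 kips/bolt; interior L_c = 2.625 − 0.8125 = 1.8125, R_n = 87.75 kips/bolt. φR_n = 0.75 × (2×82.266 + 2×87.75) = 255.0 kips.
Tension yield (gross): A_g = 5.9375×0.75 = 4.4531 in². φR_n = 0.90 × 50 × 4.4531 = 200.4 kips.
Tension rupture (net): A_n = (5.9375 − 2×0.875)×0.75 = 3.1406 in² (U = 1.0, A_e = A_n). φR_n = 0.75 × 65 × 3.1406 = 153.1 kips.
Block shear: shear path 2×[1.8125+1×2.625] = 2×4.4375 in, A_gv = 6.6563, A_nv = 2×(4.4375 − 1.5×0.875)×0.75 = 4.6875 in²; tension across gage: (2.375 − 1×0.875)×0.75 = 1.125 in². R_n = min(0.6×65×4.6875, 0.6×50×6.6563) + 1.0×65×1.125 = min(182.81, 199.69) + 73.125 = 255.94 kips. φR_n = 0.75 × 255.94 = 192.0 kips.
Governing: min(90.1, 255.0, 200.4, 153.1, 192.0) = 90.1 kips → bolt shear.

90.1 kips (bolt shear governs)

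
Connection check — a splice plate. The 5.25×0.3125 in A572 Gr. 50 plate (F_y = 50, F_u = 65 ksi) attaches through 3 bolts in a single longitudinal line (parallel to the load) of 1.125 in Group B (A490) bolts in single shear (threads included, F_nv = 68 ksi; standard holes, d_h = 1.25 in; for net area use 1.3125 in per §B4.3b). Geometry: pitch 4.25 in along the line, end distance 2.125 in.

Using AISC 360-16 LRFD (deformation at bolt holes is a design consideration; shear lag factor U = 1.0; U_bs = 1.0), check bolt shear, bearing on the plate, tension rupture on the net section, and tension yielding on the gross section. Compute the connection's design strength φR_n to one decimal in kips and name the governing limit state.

Bolt shear: A_b = π(1.125)²/4 = 0.99402 in². φR_n = 0.75 × 68 × 0.99402 × 3 × 1 = 152.1 kips.
Bearing (0.3125 in plate, F_u = 65 ksi): end bolts L_c = 2.125 − 1.25/2 = 1.5, R_n = min(1.2×1.5×0.3125×65, 2.4×1.125×0.3125×65) = 36.563 kips/bolt; interior L_c = 4.25 − 1.25 = 3, R_n = 54.844 kips/bolt. φR_n = 0.75 × (1×36.563 + 2×54.844) = 109.7 kips.
Tension rupture (net): A_n = (5.25 − 1×1.3125)×0.3125 = 1.2305 in² (U = 1.0, A_e = A_n). φR_n = 0.75 × 65 × 1.2305 = 60.0 kips.
Tension yield (gross): A_g = 5.25×0.3125 = 1.6406 in². φR_n = 0.90 × 50 × 1.6406 = 73.8 kips.
Governing: min(152.1, 109.7, 60.0, 73.8) = 60.0 kips → net-section rupture.

60.0 kips (net-section rupture governs)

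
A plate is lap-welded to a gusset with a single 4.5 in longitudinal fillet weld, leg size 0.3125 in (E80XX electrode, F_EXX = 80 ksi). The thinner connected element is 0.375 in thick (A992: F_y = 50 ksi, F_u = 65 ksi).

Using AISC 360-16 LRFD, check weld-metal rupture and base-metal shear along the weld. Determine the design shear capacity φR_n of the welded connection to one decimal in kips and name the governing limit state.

Weld metal: throat = 0.707×0.3125 = 0.22094 in, L = 4.5 in. φR_n = 0.75 × 0.6 × 80 × 0.22094 × 4.5 = 35.8 kips.
Base metal shear (0.375 in plate): yield φR_n = 1.0×0.6×50×0.375×4.5 = 50.6 kips; rupture φR_n = 0.75×0.6×65×0.375×4.5 = 49.4 kips; take 49.4 kips (rupture).
Governing: min(35.8, 49.4) = 35.8 kips → weld metal.

35.8 kips (weld metal governs)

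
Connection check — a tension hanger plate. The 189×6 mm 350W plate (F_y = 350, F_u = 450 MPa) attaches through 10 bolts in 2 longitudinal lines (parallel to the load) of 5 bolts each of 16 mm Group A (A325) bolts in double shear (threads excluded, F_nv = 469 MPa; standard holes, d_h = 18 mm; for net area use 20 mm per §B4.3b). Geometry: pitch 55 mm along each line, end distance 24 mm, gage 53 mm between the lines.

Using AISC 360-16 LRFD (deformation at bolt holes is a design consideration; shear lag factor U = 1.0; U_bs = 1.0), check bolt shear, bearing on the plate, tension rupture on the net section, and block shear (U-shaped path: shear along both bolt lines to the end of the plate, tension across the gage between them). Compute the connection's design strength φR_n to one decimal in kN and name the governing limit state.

301.7 kN (net-section rupture governs)

Bolt shear: A_b = π(16)²/4 = 201.06 mm². φR_n = 0.75 × 469 × 201.06 × 10 × 2 = 1414.5 kN.
Bearing (6 mm plate, F_u = 450 MPa): end bolts L_c = 24 − 18/2 = 15, R_n = min(1.2×15×6×450, 2.4×16×6×450) = 48.6 kN/bolt; interior L_c = 55 − 18 = 37, R_n = 103.68 kN/bolt. φR_n = 0.75 × (2×48.6 + 8×103.68) = 695.0 kN.
Tension rupture (net): A_n = (189 − 2×20)×6 = 894 mm² (U = 1.0, A_e = A_n). φR_n = 0.75 × 450 × 894 = 301.7 kN.
Block shear: shear path 2×[24+4×55] = 2×244 mm, A_gv = 2928, A_nv = 2×(244 − 4.5×20)×6 = 1848 mm²; tension across gage: (53 − 1×20)×6 = 198 mm². R_n = min(0.6×450×1848, 0.6×350×2928) + 1.0×450×198 = min(498.96, 614.88) + 89.1 = 588.06 kN. φR_n = 0.75 × 588.06 = 441.0 kN.
Governing: min(1414.5, 695.0, 301.7, 441.0) = 301.7 kN → net-section rupture.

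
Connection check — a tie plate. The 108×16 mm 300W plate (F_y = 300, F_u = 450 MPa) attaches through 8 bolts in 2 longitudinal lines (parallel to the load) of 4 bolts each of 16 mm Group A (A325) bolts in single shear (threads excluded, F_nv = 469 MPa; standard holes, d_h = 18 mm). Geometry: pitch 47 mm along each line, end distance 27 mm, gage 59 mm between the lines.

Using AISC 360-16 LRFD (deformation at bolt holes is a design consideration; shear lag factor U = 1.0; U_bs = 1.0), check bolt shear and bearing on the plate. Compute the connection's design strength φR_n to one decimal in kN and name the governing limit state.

565.8 kN (bolt shear governs)

Bolt shear: A_b = π(16)²/4 = 201.06 mm². φR_n = 0.75 × 469 × 201.06 × 8 × 1 = 565.8 kN.
Bearing (16 mm plate, F_u = 450 MPa): end bolts L_c = 27 − 18/2 = 18, R_n = min(1.2×18×16×450, 2.4×16×16×450) = 155.52 kN/bolt; interior L_c = 47 − 18 = 29, R_n = 250.56 kN/bolt. φR_n = 0.75 × (2×155.52 + 6×250.56) = 1360.8 kN.
Governing: min(565.8, 1360.8) = 565.8 kN → bolt shear.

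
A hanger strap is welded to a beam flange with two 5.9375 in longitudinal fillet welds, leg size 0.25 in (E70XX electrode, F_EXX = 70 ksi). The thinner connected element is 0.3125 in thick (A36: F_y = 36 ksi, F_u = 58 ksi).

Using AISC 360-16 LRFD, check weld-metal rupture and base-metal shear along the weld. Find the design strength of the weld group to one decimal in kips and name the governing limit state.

66.1 kips (weld metal governs)

Weld metal: throat = 0.707×0.25 = 0.17675 in, L = 2×5.9375 = 11.875 in. φR_n = 0.75 × 0.6 × 70 × 0.17675 × 11.875 = 66.1 kips.
Base metal shear (0.3125 in plate): yield φR_n = 1.0×0.6×36×0.3125×11.875 = 80.2 kips; rupture φR_n = 0.75×0.6×58×0.3125×11.875 = 96.9 kips; take 80.2 kips (yield).
Governing: min(66.1, 80.2) = 66.1 kips → weld metal.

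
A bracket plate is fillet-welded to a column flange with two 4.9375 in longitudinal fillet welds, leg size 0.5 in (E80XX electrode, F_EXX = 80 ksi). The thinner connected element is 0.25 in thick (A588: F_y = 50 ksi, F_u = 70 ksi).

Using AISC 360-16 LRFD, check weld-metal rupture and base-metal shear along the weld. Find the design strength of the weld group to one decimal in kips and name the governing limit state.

74.1 kips (base-metal shear governs)

Weld metal: throat = 0.707×0.5 = 0.3535 in, L = 2×4.9375 = 9.875 in. φR_n = 0.75 × 0.6 × 80 × 0.3535 × 9.875 = 125.7 kips.
Base metal shear (0.25 in plate): yield φR_n = 1.0×0.6×50×0.25×9.875 = 74.1 kips; rupture φR_n = 0.75×0.6×70×0.25×9.875 = 77.8 kips; take 74.1 kips (yield).
Governing: min(125.7, 74.1) = 74.1 kips → base-metal shear.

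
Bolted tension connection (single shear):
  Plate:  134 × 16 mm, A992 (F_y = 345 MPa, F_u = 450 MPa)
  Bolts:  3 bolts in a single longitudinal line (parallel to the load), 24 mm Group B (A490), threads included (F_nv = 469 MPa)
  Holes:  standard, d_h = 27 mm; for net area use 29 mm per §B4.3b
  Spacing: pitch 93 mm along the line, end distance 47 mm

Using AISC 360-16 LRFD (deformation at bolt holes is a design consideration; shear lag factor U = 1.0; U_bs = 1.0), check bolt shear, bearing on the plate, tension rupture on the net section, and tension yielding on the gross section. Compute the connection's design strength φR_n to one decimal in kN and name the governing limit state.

Bolt shear: A_b = π(24)²/4 = 452.39 mm². φR_n = 0.75 × 469 × 452.39 × 3 × 1 = 477.4 kN.
Bearing (16 mm plate, F_u = 450 MPa): end bolts L_c = 47 − 27/2 = 33.5, R_n = min(1.2×33.5×16×450, 2.4×24×16×450) = 289.44 kN/bolt; interior L_c = 93 − 27 = 66, R_n = 414.72 kN/bolt. φR_n = 0.75 × (1×289.44 + 2×414.72) = 839.2 kN.
Tension rupture (net): A_n = (134 − 1×29)×16 = 1680 mm² (U = 1.0, A_e = A_n). φR_n = 0.75 × 450 × 1680 = 567.0 kN.
Tension yield (gross): A_g = 134×16 = 2144 mm². φR_n = 0.90 × 345 × 2144 = 665.7 kN.
Governing: min(477.4, 839.2, 567.0, 665.7) = 477.4 kN → bolt shear.

477.4 kN (bolt shear governs)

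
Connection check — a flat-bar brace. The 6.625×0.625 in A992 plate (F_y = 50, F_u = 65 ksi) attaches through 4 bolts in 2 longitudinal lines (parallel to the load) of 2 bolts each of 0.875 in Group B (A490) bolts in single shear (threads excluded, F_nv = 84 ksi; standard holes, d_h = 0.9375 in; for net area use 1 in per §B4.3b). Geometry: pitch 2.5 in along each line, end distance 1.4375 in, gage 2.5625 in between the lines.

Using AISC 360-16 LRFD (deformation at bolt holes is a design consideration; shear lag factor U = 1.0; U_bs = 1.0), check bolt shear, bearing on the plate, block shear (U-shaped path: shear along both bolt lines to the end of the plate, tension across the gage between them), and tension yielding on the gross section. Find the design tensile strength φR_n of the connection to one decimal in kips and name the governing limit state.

Bolt shear: A_b = π(0.875)²/4 = 0.60132 in². φR_n = 0.75 × 84 × 0.60132 × 4 × 1 = 151.5 kips.
Bearing (0.625 in plate, F_u = 65 ksi): end bolts L_c = 1.4375 − 0.9375/2 = 0.96875, R_n = min(1.2×0.96875×0.625×65, 2.4×0.875×0.625×65) = 47.227 kips/bolt; interior L_c = 2.5 − 0.9375 = 1.5625, R_n = 76.172 kips/bolt. φR_n = 0.75 × (2×47.227 + 2×76.172) = 185.1 kips.
Block shear: shear path 2×[1.4375+1×2.5] = 2×3.9375 in, A_gv = 4.9219, A_nv = 2×(3.9375 − 1.5×1)×0.625 = 3.0469 in²; tension across gage: (2.5625 − 1×1)×0.625 = 0.97656 in². R_n = min(0.6×65×3.0469, 0.6×50×4.9219) + 1.0×65×0.97656 = min(118.83, 147.66) + 63.476 = 182.31 kips. φR_n = 0.75 × 182.31 = 136.7 kips.
Tension yield (gross): A_g = 6.625×0.625 = 4.1406 in². φR_n = 0.90 × 50 × 4.1406 = 186.3 kips.
Governing: min(151.5, 185.1, 136.7, 186.3) = 136.7 kips → block shear.

136.7 kips (block shear governs)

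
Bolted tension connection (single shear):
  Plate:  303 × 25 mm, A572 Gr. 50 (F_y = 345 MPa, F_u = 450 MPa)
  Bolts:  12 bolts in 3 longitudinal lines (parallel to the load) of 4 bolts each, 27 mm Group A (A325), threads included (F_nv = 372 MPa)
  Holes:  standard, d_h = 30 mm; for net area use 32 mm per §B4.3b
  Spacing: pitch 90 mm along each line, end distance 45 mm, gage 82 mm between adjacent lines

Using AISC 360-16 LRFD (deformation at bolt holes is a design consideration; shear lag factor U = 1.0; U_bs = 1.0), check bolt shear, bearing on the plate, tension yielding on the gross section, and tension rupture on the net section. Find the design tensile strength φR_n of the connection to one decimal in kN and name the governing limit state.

1746.6 kN (net-section rupture governs)

Bolt shear: A_b = π(27)²/4 = 572.56 mm². φR_n = 0.75 × 372 × 572.56 × 12 × 1 = 1916.9 kN.
Bearing (25 mm plate, F_u = 450 MPa): end bolts L_c = 45 − 30/2 = 30, R_n = min(1.2×30×25×450, 2.4×27×25×450) = 405 kN/bolt; interior L_c = 90 − 30 = 60, R_n = 729 kN/bolt. φR_n = 0.75 × (3×405 + 9×729) = 5832.0 kN.
Tension yield (gross): A_g = 303×25 = 7575 mm². φR_n = 0.90 × 345 × 7575 = 2352.0 kN.
Tension rupture (net): A_n = (303 − 3×32)×25 = 5175 mm² (U = 1.0, A_e = A_n). φR_n = 0.75 × 450 × 5175 = 1746.6 kN.
Governing: min(1916.9, 5832.0, 2352.0, 1746.6) = 1746.6 kN → net-section rupture.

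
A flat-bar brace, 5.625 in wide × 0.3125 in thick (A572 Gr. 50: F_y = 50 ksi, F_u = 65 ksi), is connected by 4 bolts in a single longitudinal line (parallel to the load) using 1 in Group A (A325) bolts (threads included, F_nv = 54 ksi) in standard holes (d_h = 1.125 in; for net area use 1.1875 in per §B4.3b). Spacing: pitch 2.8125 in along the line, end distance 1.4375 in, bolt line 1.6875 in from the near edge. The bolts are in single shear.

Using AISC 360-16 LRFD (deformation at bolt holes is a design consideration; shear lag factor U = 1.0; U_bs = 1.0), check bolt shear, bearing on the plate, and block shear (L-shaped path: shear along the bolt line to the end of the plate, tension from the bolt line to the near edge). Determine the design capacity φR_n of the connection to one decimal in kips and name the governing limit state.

Bolt shear: A_b = π(1)²/4 = 0.7854 in². φR_n = 0.75 × 54 × 0.7854 × 4 × 1 = 127.2 kips.
Bearing (0.3125 in plate, F_u = 65 ksi): end bolts L_c = 1.4375 − 1.125/2 = 0.875, R_n = min(1.2×0.875×0.3125×65, 2.4×1×0.3125×65) = 21.328 kips/bolt; interior L_c = 2.8125 − 1.125 = 1.6875, R_n = 41.133 kips/bolt. φR_n = 0.75 × (1×21.328 + 3×41.133) = 108.5 kips.
Block shear: shear path 1×[1.4375+3×2.8125] = 1×9.875 in, A_gv = 3.0859, A_nv = 1×(9.875 − 3.5×1.1875)×0.3125 = 1.7871 in²; tension to near edge: (1.6875 − 0.5×1.1875)×0.3125 = 0.3418 in². R_n = min(0.6×65×1.7871, 0.6×50×3.0859) + 1.0×65×0.3418 = min(69.697, 92.577) + 22.217 = 91.914 kips. φR_n = 0.75 × 91.914 = 68.9 kips.
Governing: min(127.2, 108.5, 68.9) = 68.9 kips → block shear.

68.9 kips (block shear governs)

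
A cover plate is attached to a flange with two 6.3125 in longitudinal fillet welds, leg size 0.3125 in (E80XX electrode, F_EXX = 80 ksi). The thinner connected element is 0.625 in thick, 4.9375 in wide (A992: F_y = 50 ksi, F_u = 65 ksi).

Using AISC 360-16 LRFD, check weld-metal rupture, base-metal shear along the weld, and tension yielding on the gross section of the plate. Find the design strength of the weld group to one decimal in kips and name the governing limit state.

Weld metal: throat = 0.707×0.3125 = 0.22094 in, L = 2×6.3125 = 12.625 in. φR_n = 0.75 × 0.6 × 80 × 0.22094 × 12.625 = 100.4 kips.
Base metal shear (0.625 in plate): yield φR_n = 1.0×0.6×50×0.625×12.625 = 236.7 kips; rupture φR_n = 0.75×0.6×65×0.625×12.625 = 230.8 kips; take 230.8 kips (rupture).
Tension yield (gross): A_g = 4.9375×0.625 = 3.0859 in². φR_n = 0.90 × 50 × 3.0859 = 138.9 kips.
Governing: min(100.4, 230.8, 138.9) = 100.4 kips → weld metal.

100.4 kips (weld metal governs)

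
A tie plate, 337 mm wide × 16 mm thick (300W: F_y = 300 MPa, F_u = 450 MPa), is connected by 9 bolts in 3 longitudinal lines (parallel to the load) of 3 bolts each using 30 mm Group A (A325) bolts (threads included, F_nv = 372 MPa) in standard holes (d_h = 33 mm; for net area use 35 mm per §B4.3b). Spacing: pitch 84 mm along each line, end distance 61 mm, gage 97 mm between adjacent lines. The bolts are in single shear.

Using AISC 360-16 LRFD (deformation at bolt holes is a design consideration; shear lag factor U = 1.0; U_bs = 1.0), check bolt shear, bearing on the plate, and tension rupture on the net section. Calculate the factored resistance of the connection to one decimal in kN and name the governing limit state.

1252.8 kN (net-section rupture governs)

Bolt shear: A_b = π(30)²/4 = 706.86 mm². φR_n = 0.75 × 372 × 706.86 × 9 × 1 = 1774.9 kN.
Bearing (16 mm plate, F_u = 450 MPa): end bolts L_c = 61 − 33/2 = 44.5, R_n = min(1.2×44.5×16×450, 2.4×30×16×450) = 384.48 kN/bolt; interior L_c = 84 − 33 = 51, R_n = 440.64 kN/bolt. φR_n = 0.75 × (3×384.48 + 6×440.64) = 2848.0 kN.
Tension rupture (net): A_n = (337 − 3×35)×16 = 3712 mm² (U = 1.0, A_e = A_n). φR_n = 0.75 × 450 × 3712 = 1252.8 kN.
Governing: min(1774.9, 2848.0, 1252.8) = 1252.8 kN → net-section rupture.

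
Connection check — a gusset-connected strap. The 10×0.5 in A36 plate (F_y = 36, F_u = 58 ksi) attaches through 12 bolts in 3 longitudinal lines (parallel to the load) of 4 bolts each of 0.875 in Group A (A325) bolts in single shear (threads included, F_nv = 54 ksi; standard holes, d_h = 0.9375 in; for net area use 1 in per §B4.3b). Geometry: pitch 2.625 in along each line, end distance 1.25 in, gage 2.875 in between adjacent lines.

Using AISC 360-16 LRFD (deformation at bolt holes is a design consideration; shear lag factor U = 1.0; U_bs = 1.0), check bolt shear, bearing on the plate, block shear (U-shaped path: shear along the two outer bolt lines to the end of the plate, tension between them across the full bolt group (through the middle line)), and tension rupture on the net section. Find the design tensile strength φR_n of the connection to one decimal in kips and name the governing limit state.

152.3 kips (net-section rupture governs)

Bolt shear: A_b = π(0.875)²/4 = 0.60132 in². φR_n = 0.75 × 54 × 0.60132 × 12 × 1 = 292.2 kips.
Bearing (0.5 in plate, F_u = 58 ksi): end bolts L_c = 1.25 − 0.9375/2 = 0.78125, R_n = min(1.2×0.78125×0.5×58, 2.4×0.875×0.5×58) = 27.188 kips/bolt; interior L_c = 2.625 − 0.9375 = 1.6875, R_n = 58.725 kips/bolt. φR_n = 0.75 × (3×27.188 + 9×58.725) = 457.6 kips.
Block shear: shear path 2×[1.25+3×2.625] = 2×9.125 in, A_gv = 9.125, A_nv = 2×(9.125 − 3.5×1)×0.5 = 5.625 in²; tension across gage: (5.75 − 2×1)×0.5 = 1.875 in². R_n = min(0.6×58×5.625, 0.6×36×9.125) + 1.0×58×1.875 = min(195.75, 197.1) + 108.75 = 304.5 kips. φR_n = 0.75 × 304.5 = 228.4 kips.
Tension rupture (net): A_n = (10 − 3×1)×0.5 = 3.5 in² (U = 1.0, A_e = A_n). φR_n = 0.75 × 58 × 3.5 = 152.3 kips.
Governing: min(292.2, 457.6, 228.4, 152.3) = 152.3 kips → net-section rupture.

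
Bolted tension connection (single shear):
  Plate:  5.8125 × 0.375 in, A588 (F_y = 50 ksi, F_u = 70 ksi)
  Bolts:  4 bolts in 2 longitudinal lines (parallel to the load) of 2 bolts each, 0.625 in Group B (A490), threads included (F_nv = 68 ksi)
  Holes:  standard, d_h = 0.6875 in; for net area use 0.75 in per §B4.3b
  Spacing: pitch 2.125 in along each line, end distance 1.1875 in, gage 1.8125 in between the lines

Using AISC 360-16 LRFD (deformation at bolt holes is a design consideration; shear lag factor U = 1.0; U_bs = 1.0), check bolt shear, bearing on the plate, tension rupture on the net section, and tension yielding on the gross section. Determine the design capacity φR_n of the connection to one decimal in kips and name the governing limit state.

62.6 kips (bolt shear governs)

Bolt shear: A_b = π(0.625)²/4 = 0.3068 in². φR_n = 0.75 × 68 × 0.3068 × 4 × 1 = 62.6 kips.
Bearing (0.375 in plate, F_u = 70 ksi): end bolts L_c = 1.1875 − 0.6875/2 = 0.84375, R_n = min(1.2×0.84375×0.375×70, 2.4×0.625×0.375×70) = 26.578 kips/bolt; interior L_c = 2.125 − 0.6875 = 1.4375, R_n = 39.375 kips/bolt. φR_n = 0.75 × (2×26.578 + 2×39.375) = 98.9 kips.
Tension rupture (net): A_n = (5.8125 − 2×0.75)×0.375 = 1.6172 in² (U = 1.0, A_e = A_n). φR_n = 0.75 × 70 × 1.6172 = 84.9 kips.
Tension yield (gross): A_g = 5.8125×0.375 = 2.1797 in². φR_n = 0.90 × 50 × 2.1797 = 98.1 kips.
Governing: min(62.6, 98.9, 84.9, 98.1) = 62.6 kips → bolt shear.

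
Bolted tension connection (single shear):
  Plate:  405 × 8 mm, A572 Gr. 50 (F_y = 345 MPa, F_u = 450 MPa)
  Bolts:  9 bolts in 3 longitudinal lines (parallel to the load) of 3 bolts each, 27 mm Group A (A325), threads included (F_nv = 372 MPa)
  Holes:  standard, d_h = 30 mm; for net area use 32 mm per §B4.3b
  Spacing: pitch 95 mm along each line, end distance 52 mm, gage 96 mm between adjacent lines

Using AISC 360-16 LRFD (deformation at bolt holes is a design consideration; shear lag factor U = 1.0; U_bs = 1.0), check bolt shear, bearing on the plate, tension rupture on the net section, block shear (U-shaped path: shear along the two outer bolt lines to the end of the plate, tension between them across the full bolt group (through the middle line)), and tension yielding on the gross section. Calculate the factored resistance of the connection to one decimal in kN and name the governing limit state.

Bolt shear: A_b = π(27)²/4 = 572.56 mm². φR_n = 0.75 × 372 × 572.56 × 9 × 1 = 1437.7 kN.
Bearing (8 mm plate, F_u = 450 MPa): end bolts L_c = 52 − 30/2 = 37, R_n = min(1.2×37×8×450, 2.4×27×8×450) = 159.84 kN/bolt; interior L_c = 95 − 30 = 65, R_n = 233.28 kN/bolt. φR_n = 0.75 × (3×159.84 + 6×233.28) = 1409.4 kN.
Tension rupture (net): A_n = (405 − 3×32)×8 = 2472 mm² (U = 1.0, A_e = A_n). φR_n = 0.75 × 450 × 2472 = 834.3 kN.
Block shear: shear path 2×[52+2×95] = 2×242 mm, A_gv = 3872, A_nv = 2×(242 − 2.5×32)×8 = 2592 mm²; tension across gage: (192 − 2×32)×8 = 1024 mm². R_n = min(0.6×450×2592, 0.6×345×3872) + 1.0×450×1024 = min(699.84, 801.5) + 460.8 = 1160.6 kN. φR_n = 0.75 × 1160.6 = 870.5 kN.
Tension yield (gross): A_g = 405×8 = 3240 mm². φR_n = 0.90 × 345 × 3240 = 1006.0 kN.
Governing: min(1437.7, 1409.4, 834.3, 870.5, 1006.0) = 834.3 kN → net-section rupture.

834.3 kN (net-section rupture governs)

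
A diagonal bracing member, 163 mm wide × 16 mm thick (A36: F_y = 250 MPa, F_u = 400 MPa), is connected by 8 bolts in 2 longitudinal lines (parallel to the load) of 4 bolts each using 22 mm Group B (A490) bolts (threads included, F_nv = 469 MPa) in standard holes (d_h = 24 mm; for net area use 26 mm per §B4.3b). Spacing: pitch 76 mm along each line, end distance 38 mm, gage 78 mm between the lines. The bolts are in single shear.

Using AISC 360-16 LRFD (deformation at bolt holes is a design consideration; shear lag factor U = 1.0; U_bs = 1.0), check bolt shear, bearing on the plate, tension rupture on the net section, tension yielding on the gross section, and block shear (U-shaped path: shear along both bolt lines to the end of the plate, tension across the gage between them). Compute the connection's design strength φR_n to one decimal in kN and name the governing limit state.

532.8 kN (net-section rupture governs)

Bolt shear: A_b = π(22)²/4 = 380.13 mm². φR_n = 0.75 × 469 × 380.13 × 8 × 1 = 1069.7 kN.
Bearing (16 mm plate, F_u = 400 MPa): end bolts L_c = 38 − 24/2 = 26, R_n = min(1.2×26×16×400, 2.4×22×16×400) = 199.68 kN/bolt; interior L_c = 76 − 24 = 52, R_n = 337.92 kN/bolt. φR_n = 0.75 × (2×199.68 + 6×337.92) = 1820.2 kN.
Tension rupture (net): A_n = (163 − 2×26)×16 = 1776 mm² (U = 1.0, A_e = A_n). φR_n = 0.75 × 400 × 1776 = 532.8 kN.
Tension yield (gross): A_g = 163×16 = 2608 mm². φR_n = 0.90 × 250 × 2608 = 586.8 kN.
Block shear: shear path 2×[38+3×76] = 2×266 mm, A_gv = 8512, A_nv = 2×(266 − 3.5×26)×16 = 5600 mm²; tension across gage: (78 − 1×26)×16 = 832 mm². R_n = min(0.6×400×5600, 0.6×250×8512) + 1.0×400×832 = min(1344, 1276.8) + 332.8 = 1609.6 kN. φR_n = 0.75 × 1609.6 = 1207.2 kN.
Governing: min(1069.7, 1820.2, 532.8, 586.8, 1207.2) = 532.8 kN → net-section rupture.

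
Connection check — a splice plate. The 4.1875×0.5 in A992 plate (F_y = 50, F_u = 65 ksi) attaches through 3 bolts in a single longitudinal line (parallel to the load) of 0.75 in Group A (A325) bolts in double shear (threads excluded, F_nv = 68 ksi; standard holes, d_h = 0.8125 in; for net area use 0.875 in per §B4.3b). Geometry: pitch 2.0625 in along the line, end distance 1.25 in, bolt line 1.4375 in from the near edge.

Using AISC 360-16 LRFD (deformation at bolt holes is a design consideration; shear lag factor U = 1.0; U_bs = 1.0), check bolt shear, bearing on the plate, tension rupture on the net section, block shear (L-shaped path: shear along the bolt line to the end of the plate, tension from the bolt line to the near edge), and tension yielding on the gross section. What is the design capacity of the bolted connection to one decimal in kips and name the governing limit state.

Bolt shear: A_b = π(0.75)²/4 = 0.44179 in². φR_n = 0.75 × 68 × 0.44179 × 3 × 2 = 135.2 kips.
Bearing (0.5 in plate, F_u = 65 ksi): end bolts L_c = 1.25 − 0.8125/2 = 0.84375, R_n = min(1.2×0.84375×0.5×65, 2.4×0.75×0.5×65) = 32.906 kips/bolt; interior L_c = 2.0625 − 0.8125 = 1.25, R_n = 48.75 kips/bolt. φR_n = 0.75 × (1×32.906 + 2×48.75) = 97.8 kips.
Tension rupture (net): A_n = (4.1875 − 1×0.875)×0.5 = 1.6563 in² (U = 1.0, A_e = A_n). φR_n = 0.75 × 65 × 1.6563 = 80.7 kips.
Block shear: shear path 1×[1.25+2×2.0625] = 1×5.375 in, A_gv = 2.6875, A_nv = 1×(5.375 − 2.5×0.875)×0.5 = 1.5938 in²; tension to near edge: (1.4375 − 0.5×0.875)×0.5 = 0.5 in². R_n = min(0.6×65×1.5938, 0.6×50×2.6875) + 1.0×65×0.5 = min(62.158, 80.625) + 32.5 = 94.658 kips. φR_n = 0.75 × 94.658 = 71.0 kips.
Tension yield (gross): A_g = 4.1875×0.5 = 2.0938 in². φR_n = 0.90 × 50 × 2.0938 = 94.2 kips.
Governing: min(135.2, 97.8, 80.7, 71.0, 94.2) = 71.0 kips → block shear.

71.0 kips (block shear governs)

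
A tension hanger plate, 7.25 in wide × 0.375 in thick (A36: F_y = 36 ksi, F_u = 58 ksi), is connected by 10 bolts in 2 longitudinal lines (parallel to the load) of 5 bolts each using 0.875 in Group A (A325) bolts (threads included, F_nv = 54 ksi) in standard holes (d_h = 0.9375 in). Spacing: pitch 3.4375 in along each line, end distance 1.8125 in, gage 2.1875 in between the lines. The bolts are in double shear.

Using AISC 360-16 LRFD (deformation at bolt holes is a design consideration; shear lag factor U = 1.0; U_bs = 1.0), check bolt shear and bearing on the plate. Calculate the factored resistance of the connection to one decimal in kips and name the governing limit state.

Bolt shear: A_b = π(0.875)²/4 = 0.60132 in². φR_n = 0.75 × 54 × 0.60132 × 10 × 2 = 487.1 kips.
Bearing (0.375 in plate, F_u = 58 ksi): end bolts L_c = 1.8125 − 0.9375/2 = 1.34375, R_n = min(1.2×1.34375×0.375×58, 2.4×0.875×0.375×58) = 35.072 kips/bolt; interior L_c = 3.4375 − 0.9375 = 2.5, R_n = 45.675 kips/bolt. φR_n = 0.75 × (2×35.072 + 8×45.675) = 326.7 kips.
Governing: min(487.1, 326.7) = 326.7 kips → bearing.

326.7 kips (bearing governs)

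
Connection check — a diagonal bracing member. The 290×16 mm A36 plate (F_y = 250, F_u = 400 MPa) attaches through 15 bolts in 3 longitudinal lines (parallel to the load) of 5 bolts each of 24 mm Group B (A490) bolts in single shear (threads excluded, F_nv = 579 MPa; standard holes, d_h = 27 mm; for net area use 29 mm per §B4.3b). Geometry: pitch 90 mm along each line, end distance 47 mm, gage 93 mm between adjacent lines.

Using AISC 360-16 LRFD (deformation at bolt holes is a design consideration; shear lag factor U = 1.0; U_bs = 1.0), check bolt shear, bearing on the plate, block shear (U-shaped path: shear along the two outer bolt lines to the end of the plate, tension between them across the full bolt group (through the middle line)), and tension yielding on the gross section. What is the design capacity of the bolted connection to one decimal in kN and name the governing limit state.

Bolt shear: A_b = π(24)²/4 = 452.39 mm². φR_n = 0.75 × 579 × 452.39 × 15 × 1 = 2946.8 kN.
Bearing (16 mm plate, F_u = 400 MPa): end bolts L_c = 47 − 27/2 = 33.5, R_n = min(1.2×33.5×16×400, 2.4×24×16×400) = 257.28 kN/bolt; interior L_c = 90 − 27 = 63, R_n = 368.64 kN/bolt. φR_n = 0.75 × (3×257.28 + 12×368.64) = 3896.6 kN.
Block shear: shear path 2×[47+4×90] = 2×407 mm, A_gv = 13024, A_nv = 2×(407 − 4.5×29)×16 = 8848 mm²; tension across gage: (186 − 2×29)×16 = 2048 mm². R_n = min(0.6×400×8848, 0.6×250×13024) + 1.0×400×2048 = min(2123.5, 1953.6) + 819.2 = 2772.8 kN. φR_n = 0.75 × 2772.8 = 2079.6 kN.
Tension yield (gross): A_g = 290×16 = 4640 mm². φR_n = 0.90 × 250 × 4640 = 1044.0 kN.
Governing: min(2946.8, 3896.6, 2079.6, 1044.0) = 1044.0 kN → gross-section yield.

1044.0 kN (gross-section yield governs)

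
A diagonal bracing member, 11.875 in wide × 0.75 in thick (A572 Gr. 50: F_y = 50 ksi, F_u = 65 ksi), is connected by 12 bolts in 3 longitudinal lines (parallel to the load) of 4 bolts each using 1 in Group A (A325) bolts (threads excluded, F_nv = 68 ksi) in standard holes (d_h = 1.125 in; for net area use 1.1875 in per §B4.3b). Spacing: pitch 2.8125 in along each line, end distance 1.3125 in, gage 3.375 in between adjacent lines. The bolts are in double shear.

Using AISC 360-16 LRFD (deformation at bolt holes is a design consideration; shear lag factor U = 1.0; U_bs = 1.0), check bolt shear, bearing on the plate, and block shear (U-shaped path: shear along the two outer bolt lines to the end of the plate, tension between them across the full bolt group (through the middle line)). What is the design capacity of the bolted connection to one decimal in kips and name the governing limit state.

Bolt shear: A_b = π(1)²/4 = 0.7854 in². φR_n = 0.75 × 68 × 0.7854 × 12 × 2 = 961.3 kips.
Bearing (0.75 in plate, F_u = 65 ksi): end bolts L_c = 1.3125 − 1.125/2 = 0.75, R_n = min(1.2×0.75×0.75×65, 2.4×1×0.75×65) = 43.875 kips/bolt; interior L_c = 2.8125 − 1.125 = 1.6875, R_n = 98.719 kips/bolt. φR_n = 0.75 × (3×43.875 + 9×98.719) = 765.1 kips.
Block shear: shear path 2×[1.3125+3×2.8125] = 2×9.75 in, A_gv = 14.625, A_nv = 2×(9.75 − 3.5×1.1875)×0.75 = 8.3906 in²; tension across gage: (6.75 − 2×1.1875)×0.75 = 3.2813 in². R_n = min(0.6×65×8.3906, 0.6×50×14.625) + 1.0×65×3.2813 = min(327.23, 438.75) + 213.28 = 540.51 kips. φR_n = 0.75 × 540.51 = 405.4 kips.
Governing: min(961.3, 765.1, 405.4) = 405.4 kips → block shear.

405.4 kips (block shear governs)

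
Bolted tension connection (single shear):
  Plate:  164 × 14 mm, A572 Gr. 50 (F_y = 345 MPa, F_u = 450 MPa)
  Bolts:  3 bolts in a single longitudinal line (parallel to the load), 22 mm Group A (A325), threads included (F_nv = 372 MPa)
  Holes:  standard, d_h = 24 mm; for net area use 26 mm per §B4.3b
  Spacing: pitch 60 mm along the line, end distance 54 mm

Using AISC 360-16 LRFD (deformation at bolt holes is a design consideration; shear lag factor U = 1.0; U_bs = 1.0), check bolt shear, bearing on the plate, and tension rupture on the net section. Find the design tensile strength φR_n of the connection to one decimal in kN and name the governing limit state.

Bolt shear: A_b = π(22)²/4 = 380.13 mm². φR_n = 0.75 × 372 × 380.13 × 3 × 1 = 318.2 kN.
Bearing (14 mm plate, F_u = 450 MPa): end bolts L_c = 54 − 24/2 = 42, R_n = min(1.2×42×14×450, 2.4×22×14×450) = 317.52 kN/bolt; interior L_c = 60 − 24 = 36, R_n = 272.16 kN/bolt. φR_n = 0.75 × (1×317.52 + 2×272.16) = 646.4 kN.
Tension rupture (net): A_n = (164 − 1×26)×14 = 1932 mm² (U = 1.0, A_e = A_n). φR_n = 0.75 × 450 × 1932 = 652.1 kN.
Governing: min(318.2, 646.4, 652.1) = 318.2 kN → bolt shear.

318.2 kN (bolt shear governs)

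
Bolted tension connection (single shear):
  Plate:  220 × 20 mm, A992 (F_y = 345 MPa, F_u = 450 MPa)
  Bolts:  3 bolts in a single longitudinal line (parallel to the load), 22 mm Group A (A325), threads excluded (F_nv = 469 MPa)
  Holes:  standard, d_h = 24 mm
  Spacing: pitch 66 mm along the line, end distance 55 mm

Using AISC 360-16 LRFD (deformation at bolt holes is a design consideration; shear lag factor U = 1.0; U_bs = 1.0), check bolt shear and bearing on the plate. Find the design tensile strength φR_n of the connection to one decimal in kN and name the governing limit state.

401.1 kN (bolt shear governs)

Bolt shear: A_b = π(22)²/4 = 380.13 mm². φR_n = 0.75 × 469 × 380.13 × 3 × 1 = 401.1 kN.
Bearing (20 mm plate, F_u = 450 MPa): end bolts L_c = 55 − 24/2 = 43, R_n = min(1.2×43×20×450, 2.4×22×20×450) = 464.4 kN/bolt; interior L_c = 66 − 24 = 42, R_n = 453.6 kN/bolt. φR_n = 0.75 × (1×464.4 + 2×453.6) = 1028.7 kN.
Governing: min(401.1, 1028.7) = 401.1 kN → bolt shear.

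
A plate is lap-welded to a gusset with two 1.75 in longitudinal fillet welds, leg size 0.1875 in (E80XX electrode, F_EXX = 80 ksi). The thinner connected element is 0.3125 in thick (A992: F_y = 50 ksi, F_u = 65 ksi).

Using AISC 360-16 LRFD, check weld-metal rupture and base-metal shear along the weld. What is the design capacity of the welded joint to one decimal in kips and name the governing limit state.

Weld metal: throat = 0.707×0.1875 = 0.13256 in, L = 2×1.75 = 3.5 in. φR_n = 0.75 × 0.6 × 80 × 0.13256 × 3.5 = 16.7 kips.
Base metal shear (0.3125 in plate): yield φR_n = 1.0×0.6×50×0.3125×3.5 = 32.8 kips; rupture φR_n = 0.75×0.6×65×0.3125×3.5 = 32.0 kips; take 32.0 kips (rupture).
Governing: min(16.7, 32.0) = 16.7 kips → weld metal.

16.7 kips (weld metal governs)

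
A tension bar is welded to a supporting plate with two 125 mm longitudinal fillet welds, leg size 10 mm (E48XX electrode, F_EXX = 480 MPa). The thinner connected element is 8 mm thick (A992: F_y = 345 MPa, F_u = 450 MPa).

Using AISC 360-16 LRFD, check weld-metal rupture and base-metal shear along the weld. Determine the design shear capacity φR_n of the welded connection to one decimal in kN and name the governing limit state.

381.8 kN (weld metal governs)

Weld metal: throat = 0.707×10 = 7.07 mm, L = 2×125 = 250 mm. φR_n = 0.75 × 0.6 × 480 × 7.07 × 250 = 381.8 kN.
Base metal shear (8 mm plate): yield φR_n = 1.0×0.6×345×8×250 = 414.0 kN; rupture φR_n = 0.75×0.6×450×8×250 = 405.0 kN; take 405.0 kN (rupture).
Governing: min(381.8, 405.0) = 381.8 kN → weld metal.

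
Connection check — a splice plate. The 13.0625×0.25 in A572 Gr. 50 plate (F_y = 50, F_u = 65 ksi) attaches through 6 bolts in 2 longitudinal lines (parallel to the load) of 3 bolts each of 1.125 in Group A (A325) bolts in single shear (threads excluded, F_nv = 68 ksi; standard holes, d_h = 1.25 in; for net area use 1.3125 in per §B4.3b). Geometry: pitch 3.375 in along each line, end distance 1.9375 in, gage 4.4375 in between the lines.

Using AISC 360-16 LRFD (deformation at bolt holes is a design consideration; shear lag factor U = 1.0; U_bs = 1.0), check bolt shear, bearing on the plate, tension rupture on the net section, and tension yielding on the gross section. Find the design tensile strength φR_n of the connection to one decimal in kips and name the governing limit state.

Bolt shear: A_b = π(1.125)²/4 = 0.99402 in². φR_n = 0.75 × 68 × 0.99402 × 6 × 1 = 304.2 kips.
Bearing (0.25 in plate, F_u = 65 ksi): end bolts L_c = 1.9375 − 1.25/2 = 1.3125, R_n = min(1.2×1.3125×0.25×65, 2.4×1.125×0.25×65) = 25.594 kips/bolt; interior L_c = 3.375 − 1.25 = 2.125, R_n = 41.438 kips/bolt. φR_n = 0.75 × (2×25.594 + 4×41.438) = 162.7 kips.
Tension rupture (net): A_n = (13.0625 − 2×1.3125)×0.25 = 2.6094 in² (U = 1.0, A_e = A_n). φR_n = 0.75 × 65 × 2.6094 = 127.2 kips.
Tension yield (gross): A_g = 13.0625×0.25 = 3.2656 in². φR_n = 0.90 × 50 × 3.2656 = 147.0 kips.
Governing: min(304.2, 162.7, 127.2, 147.0) = 127.2 kips → net-section rupture.

127.2 kips (net-section rupture governs)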